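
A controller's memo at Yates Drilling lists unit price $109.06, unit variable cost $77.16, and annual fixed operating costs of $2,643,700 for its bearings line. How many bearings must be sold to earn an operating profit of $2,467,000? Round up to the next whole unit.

160,211 bearings

Each unit contributes $109.06 − $77.16 = $31.90.
Need Q such that Q × $31.90 − $2,643,700 = $2,467,000, i.e. Q = $5,110,700 / $31.90 = 160,210.03 → 160,211.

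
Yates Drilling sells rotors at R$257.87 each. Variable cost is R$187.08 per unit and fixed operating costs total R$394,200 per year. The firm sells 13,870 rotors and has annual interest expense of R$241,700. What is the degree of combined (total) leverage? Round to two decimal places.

Contribution at this volume is 13,870 × R$70.79 = R$981,857.30.
Operating income = contribution − fixed costs = R$981,857.30 − R$394,200 = R$587,657.30. Interest = R$241,700.00.
DOL = R$981,857.30 ÷ R$587,657.30 = 1.6708; DFL = R$587,657.30 ÷ R$345,957.30 = 1.6986.
Combined leverage = 1.6708 × 1.6986 = 2.8380.

2.84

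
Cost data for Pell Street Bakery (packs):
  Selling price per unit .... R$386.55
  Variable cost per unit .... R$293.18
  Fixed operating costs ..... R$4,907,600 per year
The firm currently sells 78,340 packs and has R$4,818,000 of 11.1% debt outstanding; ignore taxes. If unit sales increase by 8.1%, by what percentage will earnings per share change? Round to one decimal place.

Total contribution margin = 78,340 × R$93.37 = R$7,314,605.80.
Subtracting fixed costs: EBIT = R$7,314,605.80 − R$4,907,600 = R$2,407,005.80.
After interest of R$534,798.00, pre-tax earnings = R$1,872,207.80.
Degree of combined leverage = contribution ÷ (EBIT − I) = R$7,314,605.80 ÷ R$1,872,207.80 = 3.9069.
%ΔEPS = DCL × %ΔSales = 3.9069 × +8.1% = +31.6%.

+31.6%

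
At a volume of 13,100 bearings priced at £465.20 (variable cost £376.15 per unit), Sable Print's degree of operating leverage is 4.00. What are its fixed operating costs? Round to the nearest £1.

Total contribution margin = 13,100 × £89.05 = £1,166,555.00.
DOL = contribution / EBIT, so EBIT = £1,166,555.00 / 4.00 = £291,638.75.
Fixed costs = CM − EBIT = £1,166,555.00 − £291,638.75 = £874,916.

£874,916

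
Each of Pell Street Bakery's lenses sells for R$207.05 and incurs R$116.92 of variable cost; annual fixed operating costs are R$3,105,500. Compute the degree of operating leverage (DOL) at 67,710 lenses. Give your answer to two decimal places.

At 67,710 units, contribution = 67,710 × R$90.13 = R$6,102,702.30.
Subtracting fixed costs: EBIT = R$6,102,702.30 − R$3,105,500 = R$2,997,202.30.
Degree of operating leverage = R$6,102,702.30 / R$2,997,202.30 = 2.0361.

2.04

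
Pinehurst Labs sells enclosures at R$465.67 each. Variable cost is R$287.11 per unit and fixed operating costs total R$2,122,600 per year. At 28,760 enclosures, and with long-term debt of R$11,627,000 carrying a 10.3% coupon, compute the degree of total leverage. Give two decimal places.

2.83

At 28,760 units, contribution = 28,760 × R$178.56 = R$5,135,385.60.
EBIT = R$5,135,385.60 − R$2,122,600 = R$3,012,785.60. Interest = R$1,197,581.00.
DOL = R$5,135,385.60 ÷ R$3,012,785.60 = 1.7045; DFL = R$3,012,785.60 ÷ R$1,815,204.60 = 1.6597.
DCL = DOL × DFL = 1.7045 × 1.6597 = 2.8290.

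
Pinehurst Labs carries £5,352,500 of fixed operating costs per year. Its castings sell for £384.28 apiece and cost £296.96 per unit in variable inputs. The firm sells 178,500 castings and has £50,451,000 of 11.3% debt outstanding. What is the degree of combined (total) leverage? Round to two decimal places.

3.44

Total contribution margin = 178,500 × £87.32 = £15,586,620.00.
EBIT = £15,586,620.00 − £5,352,500 = £10,234,120.00. Interest = £5,700,963.00, so EBIT − I = £4,533,157.00.
Degree of total leverage = total CM / (EBIT − interest) = £15,586,620.00 / £4,533,157.00 = 3.4384.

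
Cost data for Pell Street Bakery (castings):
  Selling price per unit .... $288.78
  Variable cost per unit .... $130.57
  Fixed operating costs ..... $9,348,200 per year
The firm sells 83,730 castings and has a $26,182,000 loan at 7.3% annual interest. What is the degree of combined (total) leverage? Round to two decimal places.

6.67

Contribution at this volume is 83,730 × $158.21 = $13,246,923.30.
EBIT = $13,246,923.30 − $9,348,200 = $3,898,723.30. Interest = $1,911,286.00, so EBIT − I = $1,987,437.30.
DCL = contribution ÷ (EBIT − I) = $13,246,923.30 ÷ $1,987,437.30 = 6.6653.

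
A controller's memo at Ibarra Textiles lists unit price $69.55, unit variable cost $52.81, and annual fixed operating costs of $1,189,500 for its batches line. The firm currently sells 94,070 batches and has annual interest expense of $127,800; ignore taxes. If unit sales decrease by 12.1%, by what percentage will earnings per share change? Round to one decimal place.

-74.0%

Total contribution margin = 94,070 × $16.74 = $1,574,731.80.
EBIT = $1,574,731.80 − $1,189,500 = $385,231.80.
Interest = $127,800.00, so EBIT − I = $257,431.80.
DCL = total CM / (EBIT − I) = $1,574,731.80 / $257,431.80 = 6.1171.
EPS therefore changes by 6.1171 × (-12.1%) = -74.0%.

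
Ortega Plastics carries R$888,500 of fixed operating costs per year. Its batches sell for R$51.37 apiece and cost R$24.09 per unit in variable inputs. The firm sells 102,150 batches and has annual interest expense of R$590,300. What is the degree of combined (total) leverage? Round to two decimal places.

Total contribution margin = 102,150 × R$27.28 = R$2,786,652.00.
Subtracting fixed costs: EBIT = R$2,786,652.00 − R$888,500 = R$1,898,152.00. Interest = R$590,300.00, so EBIT − I = R$1,307,852.00.
Degree of total leverage = total CM / (EBIT − interest) = R$2,786,652.00 / R$1,307,852.00 = 2.1307.

2.13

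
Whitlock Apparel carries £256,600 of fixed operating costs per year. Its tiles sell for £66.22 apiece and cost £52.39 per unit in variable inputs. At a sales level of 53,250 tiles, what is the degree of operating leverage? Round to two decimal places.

1.53

Contribution at this volume is 53,250 × £13.83 = £736,447.50.
Subtracting fixed costs: EBIT = £736,447.50 − £256,600 = £479,847.50.
DOL = contribution ÷ EBIT = £736,447.50 ÷ £479,847.50 = 1.5348.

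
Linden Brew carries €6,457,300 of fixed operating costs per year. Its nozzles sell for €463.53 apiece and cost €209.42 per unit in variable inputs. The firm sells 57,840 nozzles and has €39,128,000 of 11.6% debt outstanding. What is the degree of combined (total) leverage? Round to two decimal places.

3.97

Total contribution margin = 57,840 × €254.11 = €14,697,722.40.
EBIT = €14,697,722.40 − €6,457,300 = €8,240,422.40. Interest = €4,538,848.00.
DOL = €14,697,722.40 ÷ €8,240,422.40 = 1.7836; DFL = €8,240,422.40 ÷ €3,701,574.40 = 2.2262.
Combined leverage = 1.7836 × 2.2262 = 3.9707.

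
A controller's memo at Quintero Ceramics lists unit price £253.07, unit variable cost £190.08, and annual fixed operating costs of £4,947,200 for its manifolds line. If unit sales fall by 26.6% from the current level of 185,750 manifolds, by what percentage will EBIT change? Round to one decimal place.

Contribution at this volume is 185,750 × £62.99 = £11,700,392.50.
Operating income = contribution − fixed costs = £11,700,392.50 − £4,947,200 = £6,753,192.50.
DOL = contribution ÷ EBIT = £11,700,392.50 ÷ £6,753,192.50 = 1.7326.
%ΔEBIT = DOL × %ΔSales = 1.7326 × -26.6% = -46.1%.

-46.1%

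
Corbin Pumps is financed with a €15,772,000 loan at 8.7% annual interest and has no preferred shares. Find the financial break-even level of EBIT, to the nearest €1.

€1,372,164

Annual interest = 8.7% × €15,772,000 = €1,372,164.00.
With no preferred dividends, EPS = 0 when EBIT exactly covers interest, so the financial break-even EBIT is €1,372,164.00.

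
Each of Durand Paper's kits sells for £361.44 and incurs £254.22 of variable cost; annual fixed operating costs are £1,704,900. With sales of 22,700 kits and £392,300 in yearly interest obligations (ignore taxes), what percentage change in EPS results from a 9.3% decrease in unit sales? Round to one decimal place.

-67.2%

Contribution at this volume is 22,700 × £107.22 = £2,433,894.00.
EBIT = £2,433,894.00 − £1,704,900 = £728,994.00.
After interest of £392,300.00, pre-tax earnings = £336,694.00.
Degree of combined leverage = contribution ÷ (EBIT − I) = £2,433,894.00 ÷ £336,694.00 = 7.2288.
EPS therefore changes by 7.2288 × (-9.3%) = -67.2%.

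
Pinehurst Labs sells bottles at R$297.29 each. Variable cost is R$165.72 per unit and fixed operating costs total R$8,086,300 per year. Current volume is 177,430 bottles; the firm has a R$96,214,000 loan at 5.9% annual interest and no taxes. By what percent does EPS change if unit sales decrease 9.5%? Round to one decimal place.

-23.1%

Total contribution margin = 177,430 × R$131.57 = R$23,344,465.10.
EBIT = R$23,344,465.10 − R$8,086,300 = R$15,258,165.10.
After interest of R$5,676,626.00, pre-tax earnings = R$9,581,539.10.
Degree of combined leverage = contribution ÷ (EBIT − I) = R$23,344,465.10 ÷ R$9,581,539.10 = 2.4364.
%ΔEPS = DCL × %ΔSales = 2.4364 × -9.5% = -23.1%.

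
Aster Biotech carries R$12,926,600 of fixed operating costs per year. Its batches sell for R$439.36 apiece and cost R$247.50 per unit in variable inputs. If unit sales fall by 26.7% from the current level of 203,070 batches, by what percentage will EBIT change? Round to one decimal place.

Contribution at this volume is 203,070 × R$191.86 = R$38,961,010.20.
Subtracting fixed costs: EBIT = R$38,961,010.20 − R$12,926,600 = R$26,034,410.20.
So DOL = total CM / EBIT = R$38,961,010.20 / R$26,034,410.20 = 1.4965.
So EBIT moves 1.4965 × (-26.7%) = -40.0%.

-40.0%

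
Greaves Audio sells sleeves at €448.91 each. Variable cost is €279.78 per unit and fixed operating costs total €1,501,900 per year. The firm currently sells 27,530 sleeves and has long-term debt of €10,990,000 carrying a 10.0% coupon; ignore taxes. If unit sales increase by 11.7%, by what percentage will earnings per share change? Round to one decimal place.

At 27,530 units, contribution = 27,530 × €169.13 = €4,656,148.90.
Operating income = contribution − fixed costs = €4,656,148.90 − €1,501,900 = €3,154,248.90.
Interest = €1,099,000.00, so EBIT − I = €2,055,248.90.
DCL = total CM / (EBIT − I) = €4,656,148.90 / €2,055,248.90 = 2.2655.
EPS therefore changes by 2.2655 × (+11.7%) = +26.5%.

+26.5%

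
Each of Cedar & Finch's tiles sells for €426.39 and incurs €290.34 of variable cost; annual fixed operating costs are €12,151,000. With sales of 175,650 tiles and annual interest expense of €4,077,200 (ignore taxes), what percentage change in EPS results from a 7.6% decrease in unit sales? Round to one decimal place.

-23.7%

Contribution at this volume is 175,650 × €136.05 = €23,897,182.50.
EBIT = €23,897,182.50 − €12,151,000 = €11,746,182.50.
Interest = €4,077,200.00, so EBIT − I = €7,668,982.50.
DCL = total CM / (EBIT − I) = €23,897,182.50 / €7,668,982.50 = 3.1161.
EPS therefore changes by 3.1161 × (-7.6%) = -23.7%.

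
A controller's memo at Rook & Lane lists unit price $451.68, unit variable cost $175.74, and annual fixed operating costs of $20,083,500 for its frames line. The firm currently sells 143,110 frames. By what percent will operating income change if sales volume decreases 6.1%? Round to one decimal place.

-12.4%

Total contribution margin = 143,110 × $275.94 = $39,489,773.40.
EBIT = $39,489,773.40 − $20,083,500 = $19,406,273.40.
DOL = contribution ÷ EBIT = $39,489,773.40 ÷ $19,406,273.40 = 2.0349.
%ΔEBIT = DOL × %ΔSales = 2.0349 × -6.1% = -12.4%.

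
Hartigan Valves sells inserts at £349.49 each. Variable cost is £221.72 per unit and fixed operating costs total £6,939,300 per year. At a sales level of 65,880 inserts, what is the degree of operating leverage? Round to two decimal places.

Total contribution margin = 65,880 × £127.77 = £8,417,487.60.
EBIT = £8,417,487.60 − £6,939,300 = £1,478,187.60.
So DOL = total CM / EBIT = £8,417,487.60 / £1,478,187.60 = 5.6945.

5.69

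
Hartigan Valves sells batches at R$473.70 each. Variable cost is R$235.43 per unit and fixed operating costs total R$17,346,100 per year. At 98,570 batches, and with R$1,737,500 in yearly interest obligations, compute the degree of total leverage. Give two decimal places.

Contribution at this volume is 98,570 × R$238.27 = R$23,486,273.90.
Operating income = contribution − fixed costs = R$23,486,273.90 − R$17,346,100 = R$6,140,173.90. Interest = R$1,737,500.00, so EBIT − I = R$4,402,673.90.
DCL = contribution ÷ (EBIT − I) = R$23,486,273.90 ÷ R$4,402,673.90 = 5.3345.

5.33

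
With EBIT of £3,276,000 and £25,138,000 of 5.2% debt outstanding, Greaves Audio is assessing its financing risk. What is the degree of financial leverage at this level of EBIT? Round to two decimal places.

1.66

Interest = £1,307,176.00.
DFL = EBIT ÷ (EBIT − I) = £3,276,000 ÷ (£3,276,000 − £1,307,176.00) = £3,276,000 ÷ £1,968,824.00 = 1.6639.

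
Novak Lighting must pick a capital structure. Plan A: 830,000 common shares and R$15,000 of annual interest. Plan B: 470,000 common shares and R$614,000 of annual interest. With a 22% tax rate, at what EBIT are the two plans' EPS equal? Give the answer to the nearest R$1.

Set EPS_A = EPS_B: (EBIT − R$15,000)(1 − 0.22) ÷ 830,000 = (EBIT − R$614,000)(1 − 0.22) ÷ 470,000.
The (1 − t) factor cancels: (EBIT − 15,000) × 470,000 = (EBIT − 614,000) × 830,000.
EBIT × (830,000 − 470,000) = 614,000 × 830,000 − 15,000 × 470,000 = 502,570,000,000, so EBIT = 502,570,000,000 ÷ 360,000 = 1,396,027.78.

R$1,396,028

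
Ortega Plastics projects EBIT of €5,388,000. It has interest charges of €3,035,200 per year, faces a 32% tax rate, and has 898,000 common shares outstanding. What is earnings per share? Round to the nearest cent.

Pre-tax income = €5,388,000 − €3,035,200.00 = €2,352,800.00.
Net income = €2,352,800.00 × (1 − 0.32) = €1,599,904.00.
EPS = €1,599,904.00 ÷ 898,000 = €1.78.

€1.78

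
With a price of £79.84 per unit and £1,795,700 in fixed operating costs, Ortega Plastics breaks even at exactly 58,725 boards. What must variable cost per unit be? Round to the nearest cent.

Contribution per unit must be FC / Q = £1,795,700 / 58,725 = £30.5781.
Hence VC = price − CM = £79.84 − £30.5781 = £49.26.

£49.26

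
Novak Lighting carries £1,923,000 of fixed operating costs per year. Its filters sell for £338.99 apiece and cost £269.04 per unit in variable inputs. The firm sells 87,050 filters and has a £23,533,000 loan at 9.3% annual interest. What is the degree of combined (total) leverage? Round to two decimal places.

Total contribution margin = 87,050 × £69.95 = £6,089,147.50.
Subtracting fixed costs: EBIT = £6,089,147.50 − £1,923,000 = £4,166,147.50. Interest = £2,188,569.00, so EBIT − I = £1,977,578.50.
DCL = contribution ÷ (EBIT − I) = £6,089,147.50 ÷ £1,977,578.50 = 3.0791.

3.08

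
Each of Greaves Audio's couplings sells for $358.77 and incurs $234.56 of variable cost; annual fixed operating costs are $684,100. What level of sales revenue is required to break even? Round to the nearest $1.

CM per unit = $358.77 − $234.56 = $124.21; CM ratio = $124.21 / $358.77 = 0.3462.
Break-even sales = FC ÷ CM ratio = $684,100 × $358.77 / $124.21 = $1,975,965.

$1,975,965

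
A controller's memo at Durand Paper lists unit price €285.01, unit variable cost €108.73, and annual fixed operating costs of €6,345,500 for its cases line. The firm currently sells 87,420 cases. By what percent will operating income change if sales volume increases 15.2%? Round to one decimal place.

+25.8%

At 87,420 units, contribution = 87,420 × €176.28 = €15,410,397.60.
EBIT = €15,410,397.60 − €6,345,500 = €9,064,897.60.
DOL = contribution ÷ EBIT = €15,410,397.60 ÷ €9,064,897.60 = 1.7000.
Operating income changes by 1.7000 × +15.2% = +25.8%.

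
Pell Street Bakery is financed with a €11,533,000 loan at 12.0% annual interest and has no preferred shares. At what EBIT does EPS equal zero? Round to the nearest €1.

€1,383,960

Annual interest = 12.0% × €11,533,000 = €1,383,960.00.
Without preferred stock the financial break-even is simply EBIT = interest = €1,383,960.00.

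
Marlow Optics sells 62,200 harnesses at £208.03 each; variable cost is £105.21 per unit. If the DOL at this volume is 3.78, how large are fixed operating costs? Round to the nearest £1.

£4,703,498

At 62,200 units, contribution = 62,200 × £102.82 = £6,395,404.00.
DOL = contribution / EBIT, so EBIT = £6,395,404.00 / 3.78 = £1,691,905.82.
And FC = contribution − EBIT = £6,395,404.00 − £1,691,905.82 = £4,703,498.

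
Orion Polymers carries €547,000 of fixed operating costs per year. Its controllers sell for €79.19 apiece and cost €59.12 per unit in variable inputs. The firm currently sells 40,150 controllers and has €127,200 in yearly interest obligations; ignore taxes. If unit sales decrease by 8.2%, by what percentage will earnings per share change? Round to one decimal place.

-50.2%

Total contribution margin = 40,150 × €20.07 = €805,810.50.
Operating income = contribution − fixed costs = €805,810.50 − €547,000 = €258,810.50.
Interest = €127,200.00, so EBIT − I = €131,610.50.
DCL = total CM / (EBIT − I) = €805,810.50 / €131,610.50 = 6.1227.
EPS therefore changes by 6.1227 × (-8.2%) = -50.2%.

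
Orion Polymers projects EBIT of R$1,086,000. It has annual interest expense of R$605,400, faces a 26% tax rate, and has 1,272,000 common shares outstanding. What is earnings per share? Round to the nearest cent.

Interest = R$605,400.00, so EBT = R$1,086,000 − R$605,400.00 = R$480,600.00.
Net income = R$480,600.00 × (1 − 0.26) = R$355,644.00.
Per share: R$355,644.00 / 1,272,000 shares = R$0.28.

R$0.28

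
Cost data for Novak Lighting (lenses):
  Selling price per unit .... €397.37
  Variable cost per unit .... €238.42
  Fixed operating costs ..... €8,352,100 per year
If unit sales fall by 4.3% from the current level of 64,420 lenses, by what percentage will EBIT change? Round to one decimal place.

Contribution at this volume is 64,420 × €158.95 = €10,239,559.00.
EBIT = €10,239,559.00 − €8,352,100 = €1,887,459.00.
Degree of operating leverage = €10,239,559.00 / €1,887,459.00 = 5.4250.
Operating income changes by 5.4250 × -4.3% = -23.3%.

-23.3%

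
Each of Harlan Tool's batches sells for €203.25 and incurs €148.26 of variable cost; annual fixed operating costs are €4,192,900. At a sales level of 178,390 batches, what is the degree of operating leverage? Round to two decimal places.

1.75

Total contribution margin = 178,390 × €54.99 = €9,809,666.10.
Operating income = contribution − fixed costs = €9,809,666.10 − €4,192,900 = €5,616,766.10.
Degree of operating leverage = €9,809,666.10 / €5,616,766.10 = 1.7465.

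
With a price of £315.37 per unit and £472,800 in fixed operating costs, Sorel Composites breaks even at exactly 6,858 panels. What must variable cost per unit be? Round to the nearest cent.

£246.43

Contribution per unit must be FC / Q = £472,800 / 6,858 = £68.9414.
Hence VC = price − CM = £315.37 − £68.9414 = £246.43.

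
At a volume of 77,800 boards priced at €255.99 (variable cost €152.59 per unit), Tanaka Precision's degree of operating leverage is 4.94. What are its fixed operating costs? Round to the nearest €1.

€6,416,075

At 77,800 units, contribution = 77,800 × €103.40 = €8,044,520.00.
Since DOL = CM ÷ EBIT, EBIT = €8,044,520.00 ÷ 4.94 = €1,628,445.34.
And FC = contribution − EBIT = €8,044,520.00 − €1,628,445.34 = €6,416,075.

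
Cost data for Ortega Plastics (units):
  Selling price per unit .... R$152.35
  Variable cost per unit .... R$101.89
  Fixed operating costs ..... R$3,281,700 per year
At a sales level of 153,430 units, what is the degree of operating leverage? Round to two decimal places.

Total contribution margin = 153,430 × R$50.46 = R$7,742,077.80.
Subtracting fixed costs: EBIT = R$7,742,077.80 − R$3,281,700 = R$4,460,377.80.
DOL = contribution ÷ EBIT = R$7,742,077.80 ÷ R$4,460,377.80 = 1.7357.

1.74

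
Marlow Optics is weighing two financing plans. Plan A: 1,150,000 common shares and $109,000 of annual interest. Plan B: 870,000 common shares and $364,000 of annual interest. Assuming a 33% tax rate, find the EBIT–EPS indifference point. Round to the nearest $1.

$1,156,321

Set EPS_A = EPS_B: (EBIT − $109,000)(1 − 0.33) ÷ 1,150,000 = (EBIT − $364,000)(1 − 0.33) ÷ 870,000.
Cancelling (1 − t) and cross-multiplying: 870,000·(EBIT − 109,000) = 1,150,000·(EBIT − 364,000).
Solving, EBIT = (364,000·1,150,000 − 109,000·870,000) / (1,150,000 − 870,000) = 323,770,000,000 / 280,000 = 1,156,321.43.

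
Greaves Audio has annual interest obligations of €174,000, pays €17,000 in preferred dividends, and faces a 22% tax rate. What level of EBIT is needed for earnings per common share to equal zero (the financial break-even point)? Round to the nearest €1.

Preferred dividends are paid after tax, so their pre-tax equivalent is €17,000 ÷ (1 − 0.22) = €21,794.87.
EPS = 0 when EBIT covers interest plus the pre-tax preferred burden: €174,000 + €21,794.87 = €195,794.87.

€195,795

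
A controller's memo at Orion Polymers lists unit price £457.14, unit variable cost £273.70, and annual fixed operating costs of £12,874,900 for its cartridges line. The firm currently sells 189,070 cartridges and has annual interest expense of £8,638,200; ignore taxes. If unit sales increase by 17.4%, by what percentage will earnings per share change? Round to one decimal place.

Contribution at this volume is 189,070 × £183.44 = £34,683,000.80.
Operating income = contribution − fixed costs = £34,683,000.80 − £12,874,900 = £21,808,100.80.
Interest = £8,638,200.00, so EBIT − I = £13,169,900.80.
DCL = total CM / (EBIT − I) = £34,683,000.80 / £13,169,900.80 = 2.6335.
EPS therefore changes by 2.6335 × (+17.4%) = +45.8%.

+45.8%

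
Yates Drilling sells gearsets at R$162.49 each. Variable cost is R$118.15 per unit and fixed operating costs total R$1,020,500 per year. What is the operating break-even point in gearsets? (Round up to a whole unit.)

23,016 gearsets

Contribution margin per unit = R$162.49 − R$118.15 = R$44.34.
Units to break even: R$1,020,500 ÷ R$44.34 = 23,015.34, rounded up to 23,016.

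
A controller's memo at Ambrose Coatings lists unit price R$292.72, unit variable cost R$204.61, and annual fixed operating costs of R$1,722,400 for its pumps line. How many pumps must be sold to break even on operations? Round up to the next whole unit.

19,549 pumps

Contribution margin per unit = R$292.72 − R$204.61 = R$88.11.
Break-even Q = R$1,722,400 / R$88.11 = 19,548.29 → 19,549 pumps.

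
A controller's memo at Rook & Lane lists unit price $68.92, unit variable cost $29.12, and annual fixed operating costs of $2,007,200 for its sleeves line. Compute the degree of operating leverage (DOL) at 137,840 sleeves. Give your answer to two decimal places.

1.58

Contribution at this volume is 137,840 × $39.80 = $5,486,032.00.
EBIT = $5,486,032.00 − $2,007,200 = $3,478,832.00.
Degree of operating leverage = $5,486,032.00 / $3,478,832.00 = 1.5770.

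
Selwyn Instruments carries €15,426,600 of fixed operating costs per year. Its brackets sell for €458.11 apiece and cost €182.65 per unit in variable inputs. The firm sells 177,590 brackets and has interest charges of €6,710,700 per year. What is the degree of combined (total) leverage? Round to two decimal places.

At 177,590 units, contribution = 177,590 × €275.46 = €48,918,941.40.
Operating income = contribution − fixed costs = €48,918,941.40 − €15,426,600 = €33,492,341.40. Interest = €6,710,700.00.
DOL = €48,918,941.40 ÷ €33,492,341.40 = 1.4606; DFL = €33,492,341.40 ÷ €26,781,641.40 = 1.2506.
DCL = DOL × DFL = 1.4606 × 1.2506 = 1.8266.

1.83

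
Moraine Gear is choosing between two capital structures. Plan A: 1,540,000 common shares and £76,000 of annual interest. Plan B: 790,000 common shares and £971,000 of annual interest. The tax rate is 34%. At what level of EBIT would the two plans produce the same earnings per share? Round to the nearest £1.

£1,913,733

At indifference, (EBIT − 76,000)(1 − t)/1,540,000 = (EBIT − 971,000)(1 − t)/790,000.
Cancelling (1 − t) and cross-multiplying: 790,000·(EBIT − 76,000) = 1,540,000·(EBIT − 971,000).
EBIT × (1,540,000 − 790,000) = 971,000 × 1,540,000 − 76,000 × 790,000 = 1,435,300,000,000, so EBIT = 1,435,300,000,000 ÷ 750,000 = 1,913,733.33.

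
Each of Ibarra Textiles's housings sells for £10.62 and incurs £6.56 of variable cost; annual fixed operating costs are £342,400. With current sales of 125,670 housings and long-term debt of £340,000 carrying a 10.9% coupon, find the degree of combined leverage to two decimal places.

3.90

At 125,670 units, contribution = 125,670 × £4.06 = £510,220.20.
Subtracting fixed costs: EBIT = £510,220.20 − £342,400 = £167,820.20. Interest = £37,060.00, so EBIT − I = £130,760.20.
Degree of total leverage = total CM / (EBIT − interest) = £510,220.20 / £130,760.20 = 3.9020.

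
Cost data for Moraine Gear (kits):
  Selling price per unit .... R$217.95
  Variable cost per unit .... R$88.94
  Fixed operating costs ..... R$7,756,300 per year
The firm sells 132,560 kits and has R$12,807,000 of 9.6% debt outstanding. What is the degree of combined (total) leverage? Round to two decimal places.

Total contribution margin = 132,560 × R$129.01 = R$17,101,565.60.
EBIT = R$17,101,565.60 − R$7,756,300 = R$9,345,265.60. Interest = R$1,229,472.00, so EBIT − I = R$8,115,793.60.
Degree of total leverage = total CM / (EBIT − interest) = R$17,101,565.60 / R$8,115,793.60 = 2.1072.

2.11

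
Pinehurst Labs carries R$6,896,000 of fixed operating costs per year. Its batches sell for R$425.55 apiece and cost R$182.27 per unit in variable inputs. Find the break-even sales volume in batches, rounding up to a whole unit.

28,346 batches

Contribution margin per unit = R$425.55 − R$182.27 = R$243.28.
Break-even volume = fixed costs ÷ CM per unit = R$6,896,000 ÷ R$243.28 = 28,345.94, so 28,346 batches.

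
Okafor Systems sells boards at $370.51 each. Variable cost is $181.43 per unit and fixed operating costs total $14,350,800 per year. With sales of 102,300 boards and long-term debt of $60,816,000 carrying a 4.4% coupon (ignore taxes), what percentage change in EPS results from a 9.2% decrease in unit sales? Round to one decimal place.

At 102,300 units, contribution = 102,300 × $189.08 = $19,342,884.00.
Subtracting fixed costs: EBIT = $19,342,884.00 − $14,350,800 = $4,992,084.00.
Interest = $2,675,904.00, so EBIT − I = $2,316,180.00.
Degree of combined leverage = contribution ÷ (EBIT − I) = $19,342,884.00 ÷ $2,316,180.00 = 8.3512.
EPS therefore changes by 8.3512 × (-9.2%) = -76.8%.

-76.8%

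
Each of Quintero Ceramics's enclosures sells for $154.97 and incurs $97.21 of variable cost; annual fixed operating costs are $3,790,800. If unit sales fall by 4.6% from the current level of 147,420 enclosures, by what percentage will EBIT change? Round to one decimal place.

At 147,420 units, contribution = 147,420 × $57.76 = $8,514,979.20.
Operating income = contribution − fixed costs = $8,514,979.20 − $3,790,800 = $4,724,179.20.
Degree of operating leverage = $8,514,979.20 / $4,724,179.20 = 1.8024.
So EBIT moves 1.8024 × (-4.6%) = -8.3%.

-8.3%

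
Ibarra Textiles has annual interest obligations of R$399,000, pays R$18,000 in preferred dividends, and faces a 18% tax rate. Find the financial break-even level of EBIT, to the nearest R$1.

Preferred dividends are paid after tax, so their pre-tax equivalent is R$18,000 ÷ (1 − 0.18) = R$21,951.22.
Financial break-even EBIT = interest + D_p ÷ (1 − t) = R$399,000 + R$21,951.22 = R$420,951.22.

R$420,951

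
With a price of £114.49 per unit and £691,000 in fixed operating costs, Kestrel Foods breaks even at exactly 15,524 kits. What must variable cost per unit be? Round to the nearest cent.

At break-even, FC = Q × (P − VC), so P − VC = £691,000 ÷ 15,524 = £44.5117.
Hence VC = price − CM = £114.49 − £44.5117 = £69.98.

£69.98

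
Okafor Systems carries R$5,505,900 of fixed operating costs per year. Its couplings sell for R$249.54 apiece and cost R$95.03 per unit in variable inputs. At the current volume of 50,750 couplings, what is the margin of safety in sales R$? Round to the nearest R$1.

Contribution margin per unit = R$249.54 − R$95.03 = R$154.51. Break-even units = R$5,505,900 ÷ R$154.51 = 35,634.59; break-even revenue = 35,634.59 × R$249.54 = R$8,892,254.78.
Actual sales revenue = 50,750 × R$249.54 = R$12,664,155.00.
Margin of safety = R$12,664,155.00 − R$8,892,254.78 = R$3,771,900.

R$3,771,900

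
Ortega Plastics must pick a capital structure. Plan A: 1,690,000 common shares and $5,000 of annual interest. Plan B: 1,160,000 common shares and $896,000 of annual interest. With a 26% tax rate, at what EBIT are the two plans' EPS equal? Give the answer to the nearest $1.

$2,846,113

At indifference, (EBIT − 5,000)(1 − t)/1,690,000 = (EBIT − 896,000)(1 − t)/1,160,000.
The (1 − t) factor cancels: (EBIT − 5,000) × 1,160,000 = (EBIT − 896,000) × 1,690,000.
EBIT × (1,690,000 − 1,160,000) = 896,000 × 1,690,000 − 5,000 × 1,160,000 = 1,508,440,000,000, so EBIT = 1,508,440,000,000 ÷ 530,000 = 2,846,113.21.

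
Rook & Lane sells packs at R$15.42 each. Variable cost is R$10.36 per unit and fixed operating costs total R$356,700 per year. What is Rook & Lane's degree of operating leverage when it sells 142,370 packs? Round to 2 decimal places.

Total contribution margin = 142,370 × R$5.06 = R$720,392.20.
Subtracting fixed costs: EBIT = R$720,392.20 − R$356,700 = R$363,692.20.
Degree of operating leverage = R$720,392.20 / R$363,692.20 = 1.9808.

1.98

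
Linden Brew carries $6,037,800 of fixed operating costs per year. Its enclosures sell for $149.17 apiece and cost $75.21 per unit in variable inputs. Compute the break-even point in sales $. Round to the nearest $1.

$12,177,645

CM per unit = $149.17 − $75.21 = $73.96; CM ratio = $73.96 / $149.17 = 0.4958.
Break-even sales = FC ÷ CM ratio = $6,037,800 × $149.17 / $73.96 = $12,177,645.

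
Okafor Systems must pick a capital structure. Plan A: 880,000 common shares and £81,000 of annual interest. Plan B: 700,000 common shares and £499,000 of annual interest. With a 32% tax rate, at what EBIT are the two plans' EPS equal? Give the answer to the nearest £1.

Set EPS_A = EPS_B: (EBIT − £81,000)(1 − 0.32) ÷ 880,000 = (EBIT − £499,000)(1 − 0.32) ÷ 700,000.
The (1 − t) factor cancels: (EBIT − 81,000) × 700,000 = (EBIT − 499,000) × 880,000.
Solving, EBIT = (499,000·880,000 − 81,000·700,000) / (880,000 − 700,000) = 382,420,000,000 / 180,000 = 2,124,555.56.

£2,124,556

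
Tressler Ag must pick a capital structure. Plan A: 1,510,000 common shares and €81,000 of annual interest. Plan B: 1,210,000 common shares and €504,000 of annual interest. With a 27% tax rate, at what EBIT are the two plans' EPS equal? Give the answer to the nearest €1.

€2,210,100

Set EPS_A = EPS_B: (EBIT − €81,000)(1 − 0.27) ÷ 1,510,000 = (EBIT − €504,000)(1 − 0.27) ÷ 1,210,000.
The (1 − t) factor cancels: (EBIT − 81,000) × 1,210,000 = (EBIT − 504,000) × 1,510,000.
EBIT × (1,510,000 − 1,210,000) = 504,000 × 1,510,000 − 81,000 × 1,210,000 = 663,030,000,000, so EBIT = 663,030,000,000 ÷ 300,000 = 2,210,100.00.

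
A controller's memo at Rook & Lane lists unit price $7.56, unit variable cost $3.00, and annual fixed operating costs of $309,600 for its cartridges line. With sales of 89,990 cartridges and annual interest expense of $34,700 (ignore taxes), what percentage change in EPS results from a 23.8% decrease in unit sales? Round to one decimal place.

At 89,990 units, contribution = 89,990 × $4.56 = $410,354.40.
Subtracting fixed costs: EBIT = $410,354.40 − $309,600 = $100,754.40.
Interest = $34,700.00, so EBIT − I = $66,054.40.
Degree of combined leverage = contribution ÷ (EBIT − I) = $410,354.40 ÷ $66,054.40 = 6.2124.
EPS therefore changes by 6.2124 × (-23.8%) = -147.9%.

-147.9%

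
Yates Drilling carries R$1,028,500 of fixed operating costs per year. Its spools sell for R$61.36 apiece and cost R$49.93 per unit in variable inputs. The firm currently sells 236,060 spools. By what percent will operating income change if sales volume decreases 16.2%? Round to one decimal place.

Contribution at this volume is 236,060 × R$11.43 = R$2,698,165.80.
Operating income = contribution − fixed costs = R$2,698,165.80 − R$1,028,500 = R$1,669,665.80.
Degree of operating leverage = R$2,698,165.80 / R$1,669,665.80 = 1.6160.
Operating income changes by 1.6160 × -16.2% = -26.2%.

-26.2%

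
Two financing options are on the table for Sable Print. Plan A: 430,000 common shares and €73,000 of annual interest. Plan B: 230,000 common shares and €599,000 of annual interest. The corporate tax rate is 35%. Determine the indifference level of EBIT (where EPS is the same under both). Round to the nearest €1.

Set EPS_A = EPS_B: (EBIT − €73,000)(1 − 0.35) ÷ 430,000 = (EBIT − €599,000)(1 − 0.35) ÷ 230,000.
Cancelling (1 − t) and cross-multiplying: 230,000·(EBIT − 73,000) = 430,000·(EBIT − 599,000).
EBIT × (430,000 − 230,000) = 599,000 × 430,000 − 73,000 × 230,000 = 240,780,000,000, so EBIT = 240,780,000,000 ÷ 200,000 = 1,203,900.00.

€1,203,900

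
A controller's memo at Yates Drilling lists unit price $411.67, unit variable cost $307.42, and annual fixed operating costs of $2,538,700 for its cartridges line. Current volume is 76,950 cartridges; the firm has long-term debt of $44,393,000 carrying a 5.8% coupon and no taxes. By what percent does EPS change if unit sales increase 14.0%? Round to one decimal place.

+38.6%

At 76,950 units, contribution = 76,950 × $104.25 = $8,022,037.50.
Operating income = contribution − fixed costs = $8,022,037.50 − $2,538,700 = $5,483,337.50.
Interest = $2,574,794.00, so EBIT − I = $2,908,543.50.
Degree of combined leverage = contribution ÷ (EBIT − I) = $8,022,037.50 ÷ $2,908,543.50 = 2.7581.
EPS therefore changes by 2.7581 × (+14.0%) = +38.6%.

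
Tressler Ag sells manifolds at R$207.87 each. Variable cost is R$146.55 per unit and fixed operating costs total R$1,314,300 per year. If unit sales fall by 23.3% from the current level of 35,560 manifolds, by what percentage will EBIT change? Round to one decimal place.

-58.7%

Total contribution margin = 35,560 × R$61.32 = R$2,180,539.20.
EBIT = R$2,180,539.20 − R$1,314,300 = R$866,239.20.
Degree of operating leverage = R$2,180,539.20 / R$866,239.20 = 2.5172.
Operating income changes by 2.5172 × -23.3% = -58.7%.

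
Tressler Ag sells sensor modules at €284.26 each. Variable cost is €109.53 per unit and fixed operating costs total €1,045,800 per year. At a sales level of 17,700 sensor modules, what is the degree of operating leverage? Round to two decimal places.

Contribution at this volume is 17,700 × €174.73 = €3,092,721.00.
Subtracting fixed costs: EBIT = €3,092,721.00 − €1,045,800 = €2,046,921.00.
So DOL = total CM / EBIT = €3,092,721.00 / €2,046,921.00 = 1.5109.

1.51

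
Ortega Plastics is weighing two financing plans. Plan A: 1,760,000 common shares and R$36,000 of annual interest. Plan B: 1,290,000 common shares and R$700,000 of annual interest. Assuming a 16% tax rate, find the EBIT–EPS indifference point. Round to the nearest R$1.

R$2,522,468

Set EPS_A = EPS_B: (EBIT − R$36,000)(1 − 0.16) ÷ 1,760,000 = (EBIT − R$700,000)(1 − 0.16) ÷ 1,290,000.
Cancelling (1 − t) and cross-multiplying: 1,290,000·(EBIT − 36,000) = 1,760,000·(EBIT − 700,000).
Solving, EBIT = (700,000·1,760,000 − 36,000·1,290,000) / (1,760,000 − 1,290,000) = 1,185,560,000,000 / 470,000 = 2,522,468.09.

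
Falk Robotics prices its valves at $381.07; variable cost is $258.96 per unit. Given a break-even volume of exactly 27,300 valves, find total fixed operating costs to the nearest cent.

$3,333,603.00

Each unit contributes $381.07 − $258.96 = $122.11.
Since BE = FC / CM, FC = 27,300 × $122.11 = $3,333,603.00.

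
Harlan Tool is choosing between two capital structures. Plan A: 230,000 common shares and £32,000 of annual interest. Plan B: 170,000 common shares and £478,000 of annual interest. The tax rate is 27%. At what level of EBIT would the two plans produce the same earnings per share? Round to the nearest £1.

£1,741,667

Set EPS_A = EPS_B: (EBIT − £32,000)(1 − 0.27) ÷ 230,000 = (EBIT − £478,000)(1 − 0.27) ÷ 170,000.
Cancelling (1 − t) and cross-multiplying: 170,000·(EBIT − 32,000) = 230,000·(EBIT − 478,000).
Solving, EBIT = (478,000·230,000 − 32,000·170,000) / (230,000 − 170,000) = 104,500,000,000 / 60,000 = 1,741,666.67.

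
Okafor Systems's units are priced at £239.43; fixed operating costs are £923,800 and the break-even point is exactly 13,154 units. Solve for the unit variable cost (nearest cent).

£169.20

Contribution per unit must be FC / Q = £923,800 / 13,154 = £70.2296.
Variable cost per unit = £239.43 − £70.2296 = £169.20.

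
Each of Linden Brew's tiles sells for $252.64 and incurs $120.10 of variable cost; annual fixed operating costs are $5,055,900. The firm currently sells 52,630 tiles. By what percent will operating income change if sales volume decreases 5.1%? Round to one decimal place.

-18.5%

Total contribution margin = 52,630 × $132.54 = $6,975,580.20.
Operating income = contribution − fixed costs = $6,975,580.20 − $5,055,900 = $1,919,680.20.
Degree of operating leverage = $6,975,580.20 / $1,919,680.20 = 3.6337.
Operating income changes by 3.6337 × -5.1% = -18.5%.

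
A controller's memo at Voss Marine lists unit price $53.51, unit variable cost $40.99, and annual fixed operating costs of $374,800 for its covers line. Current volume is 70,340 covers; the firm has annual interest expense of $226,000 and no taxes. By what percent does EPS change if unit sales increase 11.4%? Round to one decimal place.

Contribution at this volume is 70,340 × $12.52 = $880,656.80.
Subtracting fixed costs: EBIT = $880,656.80 − $374,800 = $505,856.80.
After interest of $226,000.00, pre-tax earnings = $279,856.80.
Degree of combined leverage = contribution ÷ (EBIT − I) = $880,656.80 ÷ $279,856.80 = 3.1468.
%ΔEPS = DCL × %ΔSales = 3.1468 × +11.4% = +35.9%.

+35.9%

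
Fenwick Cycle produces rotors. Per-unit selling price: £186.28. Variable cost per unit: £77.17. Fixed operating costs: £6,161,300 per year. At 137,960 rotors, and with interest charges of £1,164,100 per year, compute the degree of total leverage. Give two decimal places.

1.95

Contribution at this volume is 137,960 × £109.11 = £15,052,815.60.
Subtracting fixed costs: EBIT = £15,052,815.60 − £6,161,300 = £8,891,515.60. Interest = £1,164,100.00.
DOL = £15,052,815.60 ÷ £8,891,515.60 = 1.6929; DFL = £8,891,515.60 ÷ £7,727,415.60 = 1.1506.
DCL = DOL × DFL = 1.6929 × 1.1506 = 1.9479.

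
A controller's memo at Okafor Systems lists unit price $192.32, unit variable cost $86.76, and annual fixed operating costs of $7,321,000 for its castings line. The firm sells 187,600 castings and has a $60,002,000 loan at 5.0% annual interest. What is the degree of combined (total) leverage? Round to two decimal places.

Total contribution margin = 187,600 × $105.56 = $19,803,056.00.
Operating income = contribution − fixed costs = $19,803,056.00 − $7,321,000 = $12,482,056.00. Interest = $3,000,100.00.
DOL = $19,803,056.00 ÷ $12,482,056.00 = 1.5865; DFL = $12,482,056.00 ÷ $9,481,956.00 = 1.3164.
DCL = DOL × DFL = 1.5865 × 1.3164 = 2.0885.

2.09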